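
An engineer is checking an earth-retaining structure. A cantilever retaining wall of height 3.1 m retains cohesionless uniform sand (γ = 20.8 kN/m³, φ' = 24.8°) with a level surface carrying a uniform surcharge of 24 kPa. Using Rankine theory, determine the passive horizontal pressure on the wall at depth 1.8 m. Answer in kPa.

150 kPa

K_p = (1 + sin φ)/(1 − sin φ) = 2.445.
σ_v = γz + q = 20.8 × 1.8 + 24 = 61.44 kPa.
σ_h = K_p σ_v = 2.445 × 61.44 = 150.2 kPa.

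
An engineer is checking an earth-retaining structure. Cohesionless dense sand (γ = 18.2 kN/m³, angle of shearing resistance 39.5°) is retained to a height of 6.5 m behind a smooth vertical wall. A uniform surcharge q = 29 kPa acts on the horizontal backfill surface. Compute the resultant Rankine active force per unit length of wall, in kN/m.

127 kN/m

K_a = tan²(45° − φ/2) = 0.2224.
Soil triangle: ½ K_a γ H² = 0.5×0.2224×18.2×6.5² = 85.52 kN/m.
Surcharge rectangle: K_a q H = 0.2224×29×6.5 = 41.93 kN/m.
Total = 85.52 + 41.93 = 127.4 kN/m.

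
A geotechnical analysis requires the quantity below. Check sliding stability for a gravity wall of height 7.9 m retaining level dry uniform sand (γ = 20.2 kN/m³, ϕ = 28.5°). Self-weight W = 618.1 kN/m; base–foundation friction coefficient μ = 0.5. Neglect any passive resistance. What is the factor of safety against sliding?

K_a = tan²(45° − 28.5°/2) = 0.3540.
P_a = ½K_aγH² = 0.5×0.3540×20.2×7.9² = 223.1 kN/m, acting at H/3 = 2.633 m above the base.
FS_sliding = μW / P_a = 0.5×618.1 / 223.1 = 1.385.

1.39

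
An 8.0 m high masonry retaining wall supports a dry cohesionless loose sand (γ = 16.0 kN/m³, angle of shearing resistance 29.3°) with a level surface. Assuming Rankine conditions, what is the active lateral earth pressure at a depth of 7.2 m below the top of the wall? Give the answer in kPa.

K_a = (1 − sin φ)/(1 + sin φ) = 0.3428.
σ_h = K_a γ z = 0.3428 × 16.0 × 7.2 = 39.49 kPa.

39.5 kPa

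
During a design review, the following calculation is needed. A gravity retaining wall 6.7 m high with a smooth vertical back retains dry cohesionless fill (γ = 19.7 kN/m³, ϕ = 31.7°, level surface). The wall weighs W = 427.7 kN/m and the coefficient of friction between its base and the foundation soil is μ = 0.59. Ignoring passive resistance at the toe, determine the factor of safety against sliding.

K_a = tan²(45° − 31.7°/2) = 0.3111.
P_a = ½K_aγH² = 0.5×0.3111×19.7×6.7² = 137.5 kN/m, acting at H/3 = 2.233 m above the base.
FS_sliding = μW / P_a = 0.59×427.7 / 137.5 = 1.835.

1.83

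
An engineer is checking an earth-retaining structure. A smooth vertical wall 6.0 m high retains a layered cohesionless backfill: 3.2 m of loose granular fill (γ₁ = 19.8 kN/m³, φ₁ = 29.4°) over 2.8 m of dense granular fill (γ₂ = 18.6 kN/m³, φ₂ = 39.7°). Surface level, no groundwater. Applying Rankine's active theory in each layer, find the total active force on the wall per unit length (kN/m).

89.8 kN/m

K_a1 = tan²(45°−29.4°/2) = 0.3415; K_a2 = tan²(45°−39.7°/2) = 0.2204.
Layer 1: σ at base = K_a1 γ₁ h₁ = 21.64 kPa; P₁ = ½×21.64×3.2 = 34.62.
Layer 2: σ_v at top = γ₁h₁ = 63.36; σ_h top = K_a2×63.36 = 13.97; σ_h base = K_a2×(63.36+18.6×2.8) = 25.45.
P₂ = ½(13.97+25.45)×2.8 = 55.18. Total P_a = 34.62+55.18 = 89.79 kN/m.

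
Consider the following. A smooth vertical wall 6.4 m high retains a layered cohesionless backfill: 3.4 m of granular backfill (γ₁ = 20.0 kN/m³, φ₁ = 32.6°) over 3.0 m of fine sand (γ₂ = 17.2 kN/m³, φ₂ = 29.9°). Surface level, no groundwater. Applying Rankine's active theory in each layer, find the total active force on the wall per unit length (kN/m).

K_a1 = tan²(45°−32.6°/2) = 0.2997; K_a2 = tan²(45°−29.9°/2) = 0.3347.
Layer 1: σ at base = K_a1 γ₁ h₁ = 20.38 kPa; P₁ = ½×20.38×3.4 = 34.65.
Layer 2: σ_v at top = γ₁h₁ = 68.00; σ_h top = K_a2×68.00 = 22.76; σ_h base = K_a2×(68.00+17.2×3.0) = 40.03.
P₂ = ½(22.76+40.03)×3.0 = 94.18. Total P_a = 34.65+94.18 = 128.8 kN/m.

129 kN/m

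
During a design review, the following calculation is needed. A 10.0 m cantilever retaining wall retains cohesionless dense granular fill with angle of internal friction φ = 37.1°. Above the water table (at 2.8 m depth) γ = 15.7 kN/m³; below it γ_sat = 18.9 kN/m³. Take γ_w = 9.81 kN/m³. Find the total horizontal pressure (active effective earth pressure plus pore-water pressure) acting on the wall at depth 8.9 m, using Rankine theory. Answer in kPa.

84.4 kPa

K_a = (1 − sin φ)/(1 + sin φ) = 0.2475.
γ' = 18.9 − 9.81 = 9.090 kN/m³.
Effective vertical stress at 8.9 m: σ'_v = 15.7×2.8 + 9.090×6.10 = 99.41 kPa.
σ'_h = K_a σ'_v = 0.2475 × 99.41 = 24.60 kPa; u = γ_w × 6.10 = 59.84 kPa.
Total σ_h = 24.60 + 59.84 = 84.44 kPa.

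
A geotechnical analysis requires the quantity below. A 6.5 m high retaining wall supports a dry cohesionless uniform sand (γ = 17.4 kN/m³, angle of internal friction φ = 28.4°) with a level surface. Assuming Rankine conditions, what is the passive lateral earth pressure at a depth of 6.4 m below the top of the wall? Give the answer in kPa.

K_p = (1 + sin φ)/(1 − sin φ) = 2.814.
σ_h = K_p γ z = 2.814 × 17.4 × 6.4 = 313.4 kPa.

313 kPa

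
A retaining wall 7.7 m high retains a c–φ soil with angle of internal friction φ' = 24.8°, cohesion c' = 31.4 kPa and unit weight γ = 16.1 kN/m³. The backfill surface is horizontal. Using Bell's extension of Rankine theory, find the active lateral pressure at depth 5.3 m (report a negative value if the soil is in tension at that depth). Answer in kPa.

-5.26 kPa

K_a = (1 − sin φ)/(1 + sin φ) = 0.4090.
σ_a = K_a γ z − 2c√K_a = 0.4090×16.1×5.3 − 2×31.4×0.6395 = -5.263 kPa.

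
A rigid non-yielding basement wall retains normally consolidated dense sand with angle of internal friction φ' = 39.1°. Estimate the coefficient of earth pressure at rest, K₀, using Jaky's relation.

K₀ = 1 − sin φ' = 1 − sin 39.1° = 0.3693.

0.369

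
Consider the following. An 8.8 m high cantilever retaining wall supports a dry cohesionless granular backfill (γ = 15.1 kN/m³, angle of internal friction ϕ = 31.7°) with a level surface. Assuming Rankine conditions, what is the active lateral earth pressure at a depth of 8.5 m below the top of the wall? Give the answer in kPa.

K_a = (1 − sin φ)/(1 + sin φ) = 0.3111.
σ_h = K_a γ z = 0.3111 × 15.1 × 8.5 = 39.93 kPa.

39.9 kPa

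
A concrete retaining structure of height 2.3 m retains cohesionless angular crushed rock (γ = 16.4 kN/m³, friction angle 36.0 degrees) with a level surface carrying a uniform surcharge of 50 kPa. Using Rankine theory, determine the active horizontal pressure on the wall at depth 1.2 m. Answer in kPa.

18.1 kPa

K_a = (1 − sin φ)/(1 + sin φ) = 0.2596.
σ_v = γz + q = 16.4 × 1.2 + 50 = 69.68 kPa.
σ_h = K_a σ_v = 0.2596 × 69.68 = 18.09 kPa.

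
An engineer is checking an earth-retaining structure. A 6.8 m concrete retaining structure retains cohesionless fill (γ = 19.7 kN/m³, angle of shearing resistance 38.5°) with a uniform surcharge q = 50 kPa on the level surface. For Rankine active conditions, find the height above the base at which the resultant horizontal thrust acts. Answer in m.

K_a = 0.2327.
Triangular part P₁ = ½K_aγH² = 106.0 at H/3 = 2.267 m; rectangular part P₂ = K_a q H = 79.10 at H/2 = 3.400 m.
ȳ = (P₁·2.267 + P₂·3.400)/(P₁+P₂) = 2.751 m.

2.75 m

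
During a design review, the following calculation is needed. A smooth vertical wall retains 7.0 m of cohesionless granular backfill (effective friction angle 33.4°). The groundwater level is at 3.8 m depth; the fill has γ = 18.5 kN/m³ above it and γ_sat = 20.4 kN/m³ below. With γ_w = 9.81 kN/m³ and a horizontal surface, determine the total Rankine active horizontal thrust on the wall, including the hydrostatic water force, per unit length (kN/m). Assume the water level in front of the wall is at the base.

170 kN/m

K_a = tan²(45° − φ/2) = 0.2899.
γ' = 20.4 − 9.81 = 10.59 kN/m³. Depth below WT = 3.2 m.
σ'_h at WT = K_a γ d_w = 20.38 kPa; at base = 20.38 + K_a γ' × 3.2 = 30.21 kPa.
P₁ (0–3.8 m) = ½×20.38×3.8 = 38.72. P₂ (3.8–7.0 m) = ½(20.38+30.21)×3.2 = 80.94.
P_w = ½ γ_w h₂² = 0.5×9.81×3.2² = 50.23. Total = 38.72+80.94+50.23 = 169.9 kN/m.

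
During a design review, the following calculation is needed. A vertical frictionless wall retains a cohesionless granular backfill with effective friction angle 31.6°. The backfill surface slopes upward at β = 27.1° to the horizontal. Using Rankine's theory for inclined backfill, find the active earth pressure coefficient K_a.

0.489

K_a = cos β · (cos β − √(cos²β − cos²φ)) / (cos β + √(cos²β − cos²φ)).
cos β = 0.8902, cos φ = 0.8517, √(cos²β − cos²φ) = 0.2589.
K_a = 0.8902 × (0.8902 − 0.2589)/(0.8902 + 0.2589) = 0.4891.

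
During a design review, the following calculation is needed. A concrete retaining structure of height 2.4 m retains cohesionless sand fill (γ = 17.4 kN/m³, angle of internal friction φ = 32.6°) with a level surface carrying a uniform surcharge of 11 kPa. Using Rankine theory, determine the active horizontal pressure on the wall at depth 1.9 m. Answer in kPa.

13.2 kPa

K_a = (1 − sin φ)/(1 + sin φ) = 0.2997.
σ_v = γz + q = 17.4 × 1.9 + 11 = 44.06 kPa.
σ_h = K_a σ_v = 0.2997 × 44.06 = 13.21 kPa.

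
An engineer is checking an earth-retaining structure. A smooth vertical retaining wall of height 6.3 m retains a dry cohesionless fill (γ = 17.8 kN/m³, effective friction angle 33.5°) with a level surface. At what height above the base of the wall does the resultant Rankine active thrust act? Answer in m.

K_a = 0.2887.
The pressure distribution is triangular, so the resultant acts at H/3 above the base = 6.3/3 = 2.100 m.

2.10 m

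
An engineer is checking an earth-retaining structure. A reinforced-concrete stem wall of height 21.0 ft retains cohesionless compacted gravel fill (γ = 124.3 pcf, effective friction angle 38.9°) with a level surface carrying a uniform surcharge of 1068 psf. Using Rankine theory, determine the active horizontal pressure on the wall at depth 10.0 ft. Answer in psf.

528 psf

K_a = (1 − sin φ)/(1 + sin φ) = 0.2285.
σ_v = γz + q = 124.3 × 10.0 + 1068 = 2311 psf.
σ_h = K_a σ_v = 0.2285 × 2311 = 528.1 psf.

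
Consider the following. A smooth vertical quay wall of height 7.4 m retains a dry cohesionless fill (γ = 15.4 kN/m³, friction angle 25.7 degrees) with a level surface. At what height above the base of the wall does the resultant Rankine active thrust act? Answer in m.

K_a = 0.3950.
The pressure distribution is triangular, so the resultant acts at H/3 above the base = 7.4/3 = 2.467 m.

2.47 m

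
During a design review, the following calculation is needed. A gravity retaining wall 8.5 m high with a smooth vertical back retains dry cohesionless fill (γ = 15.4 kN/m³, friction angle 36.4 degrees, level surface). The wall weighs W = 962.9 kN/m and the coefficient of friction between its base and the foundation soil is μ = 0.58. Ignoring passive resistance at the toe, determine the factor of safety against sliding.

K_a = tan²(45° − 36.4°/2) = 0.2552.
P_a = ½K_aγH² = 0.5×0.2552×15.4×8.5² = 142.0 kN/m, acting at H/3 = 2.833 m above the base.
FS_sliding = μW / P_a = 0.58×962.9 / 142.0 = 3.934.

3.93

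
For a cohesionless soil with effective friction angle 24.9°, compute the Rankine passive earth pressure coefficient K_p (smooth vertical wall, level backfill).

K_p = (1 + sin φ)/(1 − sin φ) = tan²(45° + 24.9°/2) = 2.454.

2.45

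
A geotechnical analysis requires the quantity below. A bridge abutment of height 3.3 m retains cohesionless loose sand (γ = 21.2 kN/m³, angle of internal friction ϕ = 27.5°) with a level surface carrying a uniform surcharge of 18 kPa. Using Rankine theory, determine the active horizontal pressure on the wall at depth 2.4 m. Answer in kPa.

25.4 kPa

K_a = (1 − sin φ)/(1 + sin φ) = 0.3682.
σ_v = γz + q = 21.2 × 2.4 + 18 = 68.88 kPa.
σ_h = K_a σ_v = 0.3682 × 68.88 = 25.36 kPa.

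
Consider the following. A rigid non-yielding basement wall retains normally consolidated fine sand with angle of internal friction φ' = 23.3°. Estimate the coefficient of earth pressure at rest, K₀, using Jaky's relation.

0.604

K₀ = 1 − sin φ' = 1 − sin 23.3° = 0.6045.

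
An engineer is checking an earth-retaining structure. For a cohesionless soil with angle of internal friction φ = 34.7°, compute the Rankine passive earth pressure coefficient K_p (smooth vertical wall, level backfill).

3.64

K_p = (1 + sin φ)/(1 − sin φ) = tan²(45° + 34.7°/2) = 3.643.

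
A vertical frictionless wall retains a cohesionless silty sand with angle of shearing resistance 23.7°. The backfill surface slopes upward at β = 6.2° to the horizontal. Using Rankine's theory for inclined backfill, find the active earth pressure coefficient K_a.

K_a = cos β · (cos β − √(cos²β − cos²φ)) / (cos β + √(cos²β − cos²φ)).
cos β = 0.9942, cos φ = 0.9157, √(cos²β − cos²φ) = 0.3872.
K_a = 0.9942 × (0.9942 − 0.3872)/(0.9942 + 0.3872) = 0.4369.

0.437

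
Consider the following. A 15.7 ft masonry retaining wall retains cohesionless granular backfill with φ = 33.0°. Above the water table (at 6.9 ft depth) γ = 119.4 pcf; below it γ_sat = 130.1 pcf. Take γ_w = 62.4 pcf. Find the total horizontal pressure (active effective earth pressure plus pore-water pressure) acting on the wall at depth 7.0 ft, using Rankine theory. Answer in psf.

251 psf

K_a = (1 − sin φ)/(1 + sin φ) = 0.2948.
γ' = 130.1 − 62.4 = 67.70 pcf.
Effective vertical stress at 7.0 ft: σ'_v = 119.4×6.9 + 67.70×0.1000 = 830.6 psf.
σ'_h = K_a σ'_v = 0.2948 × 830.6 = 244.9 psf; u = γ_w × 0.1000 = 6.240 psf.
Total σ_h = 244.9 + 6.240 = 251.1 psf.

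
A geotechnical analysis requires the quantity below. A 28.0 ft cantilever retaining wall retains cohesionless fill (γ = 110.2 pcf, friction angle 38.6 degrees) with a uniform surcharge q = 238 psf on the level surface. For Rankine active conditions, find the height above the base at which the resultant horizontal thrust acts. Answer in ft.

9.96 ft

K_a = 0.2316.
Triangular part P₁ = ½K_aγH² = 10010 at H/3 = 9.333 ft; rectangular part P₂ = K_a q H = 1544 at H/2 = 14.00 ft.
ȳ = (P₁·9.333 + P₂·14.00)/(P₁+P₂) = 9.957 ft.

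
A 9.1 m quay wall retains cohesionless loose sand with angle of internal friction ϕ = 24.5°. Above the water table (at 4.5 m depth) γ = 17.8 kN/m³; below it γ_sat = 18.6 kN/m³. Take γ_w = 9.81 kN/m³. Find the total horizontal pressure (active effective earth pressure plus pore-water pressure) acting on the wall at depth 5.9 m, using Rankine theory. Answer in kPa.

K_a = (1 − sin φ)/(1 + sin φ) = 0.4137.
γ' = 18.6 − 9.81 = 8.790 kN/m³.
Effective vertical stress at 5.9 m: σ'_v = 17.8×4.5 + 8.790×1.40 = 92.41 kPa.
σ'_h = K_a σ'_v = 0.4137 × 92.41 = 38.23 kPa; u = γ_w × 1.40 = 13.73 kPa.
Total σ_h = 38.23 + 13.73 = 51.97 kPa.

52.0 kPa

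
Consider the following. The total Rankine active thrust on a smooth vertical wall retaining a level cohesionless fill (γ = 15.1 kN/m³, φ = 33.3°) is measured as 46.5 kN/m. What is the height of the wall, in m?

K_a = 0.2911. P_a = ½ K_a γ H² ⇒ H = √(2P_a/(K_a γ)).
H = √(2×46.5/(0.2911×15.1)) = 4.599 m.

4.60 m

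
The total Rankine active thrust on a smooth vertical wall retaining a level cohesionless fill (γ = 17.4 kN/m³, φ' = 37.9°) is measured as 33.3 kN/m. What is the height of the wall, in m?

K_a = 0.2389. P_a = ½ K_a γ H² ⇒ H = √(2P_a/(K_a γ)).
H = √(2×33.3/(0.2389×17.4)) = 4.002 m.

4.00 m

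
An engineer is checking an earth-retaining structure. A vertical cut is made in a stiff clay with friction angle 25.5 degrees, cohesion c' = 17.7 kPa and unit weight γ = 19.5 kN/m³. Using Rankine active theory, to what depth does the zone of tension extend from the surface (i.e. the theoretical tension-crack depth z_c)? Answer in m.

K_a = tan²(45° − 25.5°/2) = 0.3981; √K_a = 0.6310.
The active pressure is zero where K_a γ z = 2c√K_a, so z_c = 2c/(γ√K_a) = 2×17.7/(19.5×0.6310) = 2.877 m.

2.88 m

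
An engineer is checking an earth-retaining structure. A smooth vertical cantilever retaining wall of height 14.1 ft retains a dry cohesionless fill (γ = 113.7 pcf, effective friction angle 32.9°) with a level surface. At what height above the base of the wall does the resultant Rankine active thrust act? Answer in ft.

4.70 ft

K_a = 0.2960.
The pressure distribution is triangular, so the resultant acts at H/3 above the base = 14.1/3 = 4.700 ft.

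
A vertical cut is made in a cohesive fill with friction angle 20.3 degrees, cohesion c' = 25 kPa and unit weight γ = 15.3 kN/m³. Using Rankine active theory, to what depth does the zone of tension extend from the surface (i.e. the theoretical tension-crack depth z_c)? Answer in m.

K_a = tan²(45° − 20.3°/2) = 0.4849; √K_a = 0.6963.
The active pressure is zero where K_a γ z = 2c√K_a, so z_c = 2c/(γ√K_a) = 2×25/(15.3×0.6963) = 4.693 m.

4.69 m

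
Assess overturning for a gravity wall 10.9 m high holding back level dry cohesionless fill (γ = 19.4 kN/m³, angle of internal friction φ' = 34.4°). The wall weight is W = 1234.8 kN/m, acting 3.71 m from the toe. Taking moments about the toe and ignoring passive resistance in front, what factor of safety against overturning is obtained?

3.94

K_a = tan²(45° − 34.4°/2) = 0.2780.
P_a = ½K_aγH² = 0.5×0.2780×19.4×10.9² = 320.4 kN/m, acting at H/3 = 3.633 m above the base.
Overturning moment M_o = P_a × H/3 = 320.4 × 3.633 = 1164.
Resisting moment M_r = W × 3.71 = 1234.8 × 3.71 = 4581.
FS_overturning = M_r/M_o = 4581/1164 = 3.936.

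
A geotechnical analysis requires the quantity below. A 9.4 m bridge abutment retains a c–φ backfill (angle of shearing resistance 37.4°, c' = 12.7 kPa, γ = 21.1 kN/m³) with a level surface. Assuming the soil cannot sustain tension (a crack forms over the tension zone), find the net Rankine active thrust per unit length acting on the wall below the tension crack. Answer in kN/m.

125 kN/m

K_a = 0.2443; √K_a = 0.4942.
Tension-crack depth z_c = 2c/(γ√K_a) = 2×12.7/(21.1×0.4942) = 2.436 m.
σ_a at base = K_a γ H − 2c√K_a = 0.2443×21.1×9.4 − 2×12.7×0.4942 = 35.89 kPa.
P_a = ½ × 35.89 × (H − z_c) = 0.5×35.89×6.964 = 125.0 kN/m.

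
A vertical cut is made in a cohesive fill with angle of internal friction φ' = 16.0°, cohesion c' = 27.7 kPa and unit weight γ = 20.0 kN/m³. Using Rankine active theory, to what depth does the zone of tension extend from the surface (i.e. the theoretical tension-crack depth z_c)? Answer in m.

3.68 m

K_a = tan²(45° − 16.0°/2) = 0.5678; √K_a = 0.7536.
The active pressure is zero where K_a γ z = 2c√K_a, so z_c = 2c/(γ√K_a) = 2×27.7/(20.0×0.7536) = 3.676 m.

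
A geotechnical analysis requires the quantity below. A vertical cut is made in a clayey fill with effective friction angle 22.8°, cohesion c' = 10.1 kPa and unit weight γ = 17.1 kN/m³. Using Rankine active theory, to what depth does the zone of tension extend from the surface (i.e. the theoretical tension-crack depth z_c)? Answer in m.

K_a = tan²(45° − 22.8°/2) = 0.4414; √K_a = 0.6644.
The active pressure is zero where K_a γ z = 2c√K_a, so z_c = 2c/(γ√K_a) = 2×10.1/(17.1×0.6644) = 1.778 m.

1.78 m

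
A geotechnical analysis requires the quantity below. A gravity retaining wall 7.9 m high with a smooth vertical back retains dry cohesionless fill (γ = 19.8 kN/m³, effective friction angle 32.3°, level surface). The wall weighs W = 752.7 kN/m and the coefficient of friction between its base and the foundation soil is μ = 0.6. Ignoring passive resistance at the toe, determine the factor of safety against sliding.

K_a = tan²(45° − 32.3°/2) = 0.3035.
P_a = ½K_aγH² = 0.5×0.3035×19.8×7.9² = 187.5 kN/m, acting at H/3 = 2.633 m above the base.
FS_sliding = μW / P_a = 0.6×752.7 / 187.5 = 2.409.

2.41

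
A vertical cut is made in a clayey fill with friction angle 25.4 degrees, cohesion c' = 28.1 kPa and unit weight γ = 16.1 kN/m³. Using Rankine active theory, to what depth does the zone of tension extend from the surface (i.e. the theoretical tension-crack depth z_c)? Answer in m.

K_a = tan²(45° − 25.4°/2) = 0.3996; √K_a = 0.6322.
The active pressure is zero where K_a γ z = 2c√K_a, so z_c = 2c/(γ√K_a) = 2×28.1/(16.1×0.6322) = 5.522 m.

5.52 m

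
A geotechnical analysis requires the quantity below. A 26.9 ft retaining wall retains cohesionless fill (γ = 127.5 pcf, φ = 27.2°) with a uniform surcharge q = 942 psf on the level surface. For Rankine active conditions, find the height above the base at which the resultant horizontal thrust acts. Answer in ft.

K_a = 0.3726.
Triangular part P₁ = ½K_aγH² = 17190 at H/3 = 8.967 ft; rectangular part P₂ = K_a q H = 9441 at H/2 = 13.45 ft.
ȳ = (P₁·8.967 + P₂·13.45)/(P₁+P₂) = 10.56 ft.

10.6 ft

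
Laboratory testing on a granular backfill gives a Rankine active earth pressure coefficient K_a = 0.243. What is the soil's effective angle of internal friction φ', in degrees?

37.5°

K_a = tan²(45° − φ/2) ⇒ 45° − φ/2 = arctan(√0.243) = 26.24°.
φ = 2(45° − 26.24°) = 37.52°.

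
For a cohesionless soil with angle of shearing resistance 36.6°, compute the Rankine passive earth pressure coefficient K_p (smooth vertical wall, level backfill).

3.95

K_p = (1 + sin φ)/(1 − sin φ) = tan²(45° + 36.6°/2) = 3.953.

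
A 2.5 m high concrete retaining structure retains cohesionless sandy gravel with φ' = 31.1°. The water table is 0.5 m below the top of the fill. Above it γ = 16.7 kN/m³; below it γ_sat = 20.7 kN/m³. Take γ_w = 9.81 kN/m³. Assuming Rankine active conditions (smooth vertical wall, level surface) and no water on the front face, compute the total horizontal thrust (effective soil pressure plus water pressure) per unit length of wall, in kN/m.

32.6 kN/m

K_a = tan²(45° − φ/2) = 0.3188.
γ' = 20.7 − 9.81 = 10.89 kN/m³. Depth below WT = 2.0 m.
σ'_h at WT = K_a γ d_w = 2.662 kPa; at base = 2.662 + K_a γ' × 2.0 = 9.605 kPa.
P₁ (0–0.5 m) = ½×2.662×0.5 = 0.6655. P₂ (0.5–2.5 m) = ½(2.662+9.605)×2.0 = 12.27.
P_w = ½ γ_w h₂² = 0.5×9.81×2.0² = 19.62. Total = 0.6655+12.27+19.62 = 32.55 kN/m.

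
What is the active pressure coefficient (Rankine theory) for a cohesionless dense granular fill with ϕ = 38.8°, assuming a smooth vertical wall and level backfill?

0.230

K_a = (1 − sin φ)/(1 + sin φ) = (1 − sin 38.8°)/(1 + sin 38.8°) = 0.2296.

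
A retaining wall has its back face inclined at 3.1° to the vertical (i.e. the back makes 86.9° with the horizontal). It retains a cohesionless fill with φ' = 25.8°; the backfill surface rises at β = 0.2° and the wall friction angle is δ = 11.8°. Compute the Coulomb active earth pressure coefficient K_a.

K_a = sin²(α+φ) / [sin²α · sin(α−δ) · (1 + √{sin(φ+δ)sin(φ−β) / (sin(α−δ)sin(α+β))})²].
With α = 86.9°, φ = 25.8°, δ = 11.8°, β = 0.2°: K_a = 0.3810.

0.381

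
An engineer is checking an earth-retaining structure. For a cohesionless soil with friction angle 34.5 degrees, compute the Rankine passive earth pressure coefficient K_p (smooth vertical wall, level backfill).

3.61

K_p = (1 + sin φ)/(1 − sin φ) = tan²(45° + 34.5°/2) = 3.613.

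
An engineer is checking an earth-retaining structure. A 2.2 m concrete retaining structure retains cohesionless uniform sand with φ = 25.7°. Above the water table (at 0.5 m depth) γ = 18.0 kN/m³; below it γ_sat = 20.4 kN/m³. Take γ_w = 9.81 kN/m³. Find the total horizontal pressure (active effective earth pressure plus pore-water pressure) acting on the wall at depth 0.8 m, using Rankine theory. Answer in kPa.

K_a = (1 − sin φ)/(1 + sin φ) = 0.3950.
γ' = 20.4 − 9.81 = 10.59 kN/m³.
Effective vertical stress at 0.8 m: σ'_v = 18.0×0.5 + 10.59×0.300 = 12.18 kPa.
σ'_h = K_a σ'_v = 0.3950 × 12.18 = 4.810 kPa; u = γ_w × 0.300 = 2.943 kPa.
Total σ_h = 4.810 + 2.943 = 7.753 kPa.

7.75 kPa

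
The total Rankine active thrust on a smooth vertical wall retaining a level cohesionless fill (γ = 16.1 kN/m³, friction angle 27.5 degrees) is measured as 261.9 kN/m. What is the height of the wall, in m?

K_a = 0.3682. P_a = ½ K_a γ H² ⇒ H = √(2P_a/(K_a γ)).
H = √(2×261.9/(0.3682×16.1)) = 9.400 m.

9.40 m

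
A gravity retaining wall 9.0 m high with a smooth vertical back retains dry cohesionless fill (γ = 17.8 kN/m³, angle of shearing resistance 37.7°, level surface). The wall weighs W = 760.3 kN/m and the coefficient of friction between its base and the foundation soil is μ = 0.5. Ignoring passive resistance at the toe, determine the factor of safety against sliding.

K_a = tan²(45° − 37.7°/2) = 0.2411.
P_a = ½K_aγH² = 0.5×0.2411×17.8×9.0² = 173.8 kN/m, acting at H/3 = 3.000 m above the base.
FS_sliding = μW / P_a = 0.5×760.3 / 173.8 = 2.188.

2.19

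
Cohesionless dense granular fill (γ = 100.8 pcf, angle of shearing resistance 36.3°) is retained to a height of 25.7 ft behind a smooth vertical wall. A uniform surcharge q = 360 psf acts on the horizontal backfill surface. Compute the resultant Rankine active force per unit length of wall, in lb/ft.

10900 lb/ft

K_a = tan²(45° − φ/2) = 0.2563.
Soil triangle: ½ K_a γ H² = 0.5×0.2563×100.8×25.7² = 8531 lb/ft.
Surcharge rectangle: K_a q H = 0.2563×360×25.7 = 2371 lb/ft.
Total = 8531 + 2371 = 10900 lb/ft.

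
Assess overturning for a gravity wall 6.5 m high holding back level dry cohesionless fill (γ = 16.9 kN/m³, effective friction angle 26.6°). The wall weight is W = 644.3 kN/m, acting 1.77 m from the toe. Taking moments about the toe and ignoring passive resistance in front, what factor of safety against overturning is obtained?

3.87

K_a = tan²(45° − 26.6°/2) = 0.3814.
P_a = ½K_aγH² = 0.5×0.3814×16.9×6.5² = 136.2 kN/m, acting at H/3 = 2.167 m above the base.
Overturning moment M_o = P_a × H/3 = 136.2 × 2.167 = 295.1.
Resisting moment M_r = W × 1.77 = 644.3 × 1.77 = 1140.
FS_overturning = M_r/M_o = 1140/295.1 = 3.865.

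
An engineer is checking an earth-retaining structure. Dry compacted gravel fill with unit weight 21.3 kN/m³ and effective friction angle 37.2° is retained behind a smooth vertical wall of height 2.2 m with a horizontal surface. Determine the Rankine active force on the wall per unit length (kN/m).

12.7 kN/m

K_a = tan²(45° − φ/2) = 0.2464.
P_a = ½ K_a γ H² = 0.5 × 0.2464 × 21.3 × 2.2² = 12.70 kN/m.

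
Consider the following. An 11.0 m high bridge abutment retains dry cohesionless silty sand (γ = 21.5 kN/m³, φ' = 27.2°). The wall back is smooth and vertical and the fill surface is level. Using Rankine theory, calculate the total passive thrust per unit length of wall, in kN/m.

3490 kN/m

K_p = tan²(45° + φ/2) = 2.684.
P_p = ½ K_p γ H² = 0.5 × 2.684 × 21.5 × 11.0² = 3491 kN/m.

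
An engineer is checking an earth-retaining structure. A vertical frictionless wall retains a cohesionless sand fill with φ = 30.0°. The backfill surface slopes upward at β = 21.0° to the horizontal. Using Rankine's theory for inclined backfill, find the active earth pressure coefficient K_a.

K_a = cos β · (cos β − √(cos²β − cos²φ)) / (cos β + √(cos²β − cos²φ)).
cos β = 0.9336, cos φ = 0.8660, √(cos²β − cos²φ) = 0.3487.
K_a = 0.9336 × (0.9336 − 0.3487)/(0.9336 + 0.3487) = 0.4259.

0.426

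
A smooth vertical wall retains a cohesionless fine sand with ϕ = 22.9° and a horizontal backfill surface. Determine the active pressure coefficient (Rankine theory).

0.440

K_a = tan²(45° − φ/2) = tan²(33.55°) = 0.4398.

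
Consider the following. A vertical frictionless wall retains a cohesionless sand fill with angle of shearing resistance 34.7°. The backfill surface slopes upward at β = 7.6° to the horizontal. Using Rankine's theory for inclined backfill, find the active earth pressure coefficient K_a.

0.281

K_a = cos β · (cos β − √(cos²β − cos²φ)) / (cos β + √(cos²β − cos²φ)).
cos β = 0.9912, cos φ = 0.8221, √(cos²β − cos²φ) = 0.5537.
K_a = 0.9912 × (0.9912 − 0.5537)/(0.9912 + 0.5537) = 0.2807.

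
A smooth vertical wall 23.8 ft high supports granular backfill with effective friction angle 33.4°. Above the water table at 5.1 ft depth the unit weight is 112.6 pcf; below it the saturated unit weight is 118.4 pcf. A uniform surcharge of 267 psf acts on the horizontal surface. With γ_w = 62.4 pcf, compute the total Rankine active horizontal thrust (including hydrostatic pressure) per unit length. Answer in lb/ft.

K_a = tan²(45° − φ/2) = 0.2899.
γ' = 118.4 − 62.4 = 56.00 pcf. h₂ = H − d_w = 18.7 ft.
σ'_h: at surface K_a·q = 77.41; at WT K_a(q+γd_w) = 243.9; at base K_a(q+γd_w+γ'h₂) = 547.5 psf.
P₁ = ½(77.41+243.9)×5.1 = 819.3; P₂ = ½(243.9+547.5)×18.7 = 7400; P_w = ½γ_w h₂² = 10910.
Total = 819.3+7400+10910 = 19130 lb/ft.

19100 lb/ft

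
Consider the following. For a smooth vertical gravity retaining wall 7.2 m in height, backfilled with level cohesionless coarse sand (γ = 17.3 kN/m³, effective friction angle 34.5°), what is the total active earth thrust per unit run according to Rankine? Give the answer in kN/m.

124 kN/m

K_a = tan²(45° − φ/2) = 0.2768.
P_a = ½ K_a γ H² = 0.5 × 0.2768 × 17.3 × 7.2² = 124.1 kN/m.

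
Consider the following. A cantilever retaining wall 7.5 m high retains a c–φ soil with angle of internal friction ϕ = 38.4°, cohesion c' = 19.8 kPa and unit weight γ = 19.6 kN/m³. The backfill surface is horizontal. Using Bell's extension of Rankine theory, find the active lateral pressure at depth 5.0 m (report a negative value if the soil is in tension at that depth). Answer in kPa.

K_a = (1 − sin φ)/(1 + sin φ) = 0.2337.
σ_a = K_a γ z − 2c√K_a = 0.2337×19.6×5.0 − 2×19.8×0.4834 = 3.759 kPa.

3.76 kPa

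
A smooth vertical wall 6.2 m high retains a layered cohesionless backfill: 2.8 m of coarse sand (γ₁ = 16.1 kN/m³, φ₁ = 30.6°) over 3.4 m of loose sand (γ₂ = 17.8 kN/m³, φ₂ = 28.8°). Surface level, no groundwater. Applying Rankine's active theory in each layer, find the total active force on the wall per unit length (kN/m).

110 kN/m

K_a1 = tan²(45°−30.6°/2) = 0.3253; K_a2 = tan²(45°−28.8°/2) = 0.3498.
Layer 1: σ at base = K_a1 γ₁ h₁ = 14.67 kPa; P₁ = ½×14.67×2.8 = 20.53.
Layer 2: σ_v at top = γ₁h₁ = 45.08; σ_h top = K_a2×45.08 = 15.77; σ_h base = K_a2×(45.08+17.8×3.4) = 36.93.
P₂ = ½(15.77+36.93)×3.4 = 89.59. Total P_a = 20.53+89.59 = 110.1 kN/m.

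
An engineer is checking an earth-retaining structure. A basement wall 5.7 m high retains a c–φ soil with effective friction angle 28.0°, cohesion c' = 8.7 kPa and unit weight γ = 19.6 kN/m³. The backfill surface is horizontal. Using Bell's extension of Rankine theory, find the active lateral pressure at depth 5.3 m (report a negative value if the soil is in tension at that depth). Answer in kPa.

K_a = (1 − sin φ)/(1 + sin φ) = 0.3610.
σ_a = K_a γ z − 2c√K_a = 0.3610×19.6×5.3 − 2×8.7×0.6009 = 27.05 kPa.

27.0 kPa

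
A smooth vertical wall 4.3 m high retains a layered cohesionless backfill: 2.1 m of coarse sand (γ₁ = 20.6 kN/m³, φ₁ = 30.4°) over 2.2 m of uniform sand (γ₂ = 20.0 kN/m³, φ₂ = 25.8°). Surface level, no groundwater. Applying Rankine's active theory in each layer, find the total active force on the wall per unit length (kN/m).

71.4 kN/m

K_a1 = tan²(45°−30.4°/2) = 0.3280; K_a2 = tan²(45°−25.8°/2) = 0.3935.
Layer 1: σ at base = K_a1 γ₁ h₁ = 14.19 kPa; P₁ = ½×14.19×2.1 = 14.90.
Layer 2: σ_v at top = γ₁h₁ = 43.26; σ_h top = K_a2×43.26 = 17.02; σ_h base = K_a2×(43.26+20.0×2.2) = 34.34.
P₂ = ½(17.02+34.34)×2.2 = 56.50. Total P_a = 14.90+56.50 = 71.39 kN/m.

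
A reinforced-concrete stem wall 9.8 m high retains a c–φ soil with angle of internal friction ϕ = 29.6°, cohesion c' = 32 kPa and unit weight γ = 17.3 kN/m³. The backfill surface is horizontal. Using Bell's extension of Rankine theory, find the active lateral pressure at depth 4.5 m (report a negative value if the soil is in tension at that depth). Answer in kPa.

K_a = (1 − sin φ)/(1 + sin φ) = 0.3387.
σ_a = K_a γ z − 2c√K_a = 0.3387×17.3×4.5 − 2×32×0.5820 = -10.88 kPa.

-10.9 kPa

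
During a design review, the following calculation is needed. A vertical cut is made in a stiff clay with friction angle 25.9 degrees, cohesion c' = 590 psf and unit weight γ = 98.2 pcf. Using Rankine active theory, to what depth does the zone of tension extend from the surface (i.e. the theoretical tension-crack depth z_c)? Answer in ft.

19.2 ft

K_a = tan²(45° − 25.9°/2) = 0.3920; √K_a = 0.6261.
The active pressure is zero where K_a γ z = 2c√K_a, so z_c = 2c/(γ√K_a) = 2×590/(98.2×0.6261) = 19.19 ft.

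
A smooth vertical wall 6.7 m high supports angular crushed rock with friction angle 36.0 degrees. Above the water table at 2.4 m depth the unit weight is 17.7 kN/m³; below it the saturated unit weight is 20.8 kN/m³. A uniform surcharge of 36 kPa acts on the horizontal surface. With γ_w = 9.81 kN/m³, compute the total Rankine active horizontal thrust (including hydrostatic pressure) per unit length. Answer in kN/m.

K_a = tan²(45° − φ/2) = 0.2596.
γ' = 20.8 − 9.81 = 10.99 kN/m³. h₂ = H − d_w = 4.3 m.
σ'_h: at surface K_a·q = 9.346; at WT K_a(q+γd_w) = 20.37; at base K_a(q+γd_w+γ'h₂) = 32.64 kPa.
P₁ = ½(9.346+20.37)×2.4 = 35.67; P₂ = ½(20.37+32.64)×4.3 = 114.0; P_w = ½γ_w h₂² = 90.69.
Total = 35.67+114.0+90.69 = 240.3 kN/m.

240 kN/m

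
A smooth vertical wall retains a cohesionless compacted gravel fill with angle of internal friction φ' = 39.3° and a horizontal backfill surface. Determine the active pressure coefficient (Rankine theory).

K_a = tan²(45° − φ/2) = tan²(25.35°) = 0.2245.

0.224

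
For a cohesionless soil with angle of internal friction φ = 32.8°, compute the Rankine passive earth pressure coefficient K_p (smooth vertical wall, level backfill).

3.36

K_p = (1 + sin φ)/(1 − sin φ) = tan²(45° + 32.8°/2) = 3.364.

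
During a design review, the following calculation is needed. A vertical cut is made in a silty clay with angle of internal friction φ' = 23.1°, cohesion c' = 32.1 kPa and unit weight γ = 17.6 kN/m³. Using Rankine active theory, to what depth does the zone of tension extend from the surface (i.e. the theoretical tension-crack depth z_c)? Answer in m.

K_a = tan²(45° − 23.1°/2) = 0.4364; √K_a = 0.6606.
The active pressure is zero where K_a γ z = 2c√K_a, so z_c = 2c/(γ√K_a) = 2×32.1/(17.6×0.6606) = 5.522 m.

5.52 m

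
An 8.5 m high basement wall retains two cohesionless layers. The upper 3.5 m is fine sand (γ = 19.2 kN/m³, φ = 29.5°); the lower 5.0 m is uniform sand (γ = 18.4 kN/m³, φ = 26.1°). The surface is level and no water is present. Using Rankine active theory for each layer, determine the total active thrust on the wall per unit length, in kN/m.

K_a1 = tan²(45°−29.5°/2) = 0.3401; K_a2 = tan²(45°−26.1°/2) = 0.3889.
Layer 1: σ at base = K_a1 γ₁ h₁ = 22.85 kPa; P₁ = ½×22.85×3.5 = 40.00.
Layer 2: σ_v at top = γ₁h₁ = 67.20; σ_h top = K_a2×67.20 = 26.14; σ_h base = K_a2×(67.20+18.4×5.0) = 61.92.
P₂ = ½(26.14+61.92)×5.0 = 220.1. Total P_a = 40.00+220.1 = 260.1 kN/m.

260 kN/m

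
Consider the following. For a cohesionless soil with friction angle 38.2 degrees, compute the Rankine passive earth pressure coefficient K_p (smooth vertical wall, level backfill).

4.24

K_p = (1 + sin φ)/(1 − sin φ) = tan²(45° + 38.2°/2) = 4.241.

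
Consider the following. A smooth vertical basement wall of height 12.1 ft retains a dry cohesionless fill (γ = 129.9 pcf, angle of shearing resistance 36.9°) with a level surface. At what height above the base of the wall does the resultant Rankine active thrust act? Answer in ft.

K_a = 0.2497.
The pressure distribution is triangular, so the resultant acts at H/3 above the base = 12.1/3 = 4.033 ft.

4.03 ft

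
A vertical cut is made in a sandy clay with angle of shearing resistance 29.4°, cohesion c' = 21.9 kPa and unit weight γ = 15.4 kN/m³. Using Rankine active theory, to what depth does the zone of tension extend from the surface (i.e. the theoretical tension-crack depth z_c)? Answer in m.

K_a = tan²(45° − 29.4°/2) = 0.3415; √K_a = 0.5844.
The active pressure is zero where K_a γ z = 2c√K_a, so z_c = 2c/(γ√K_a) = 2×21.9/(15.4×0.5844) = 4.867 m.

4.87 m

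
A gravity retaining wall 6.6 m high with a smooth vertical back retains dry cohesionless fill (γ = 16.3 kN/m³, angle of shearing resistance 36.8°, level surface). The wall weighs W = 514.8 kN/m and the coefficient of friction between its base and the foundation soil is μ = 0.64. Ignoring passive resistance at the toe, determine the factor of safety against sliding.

3.70

K_a = tan²(45° − 36.8°/2) = 0.2508.
P_a = ½K_aγH² = 0.5×0.2508×16.3×6.6² = 89.02 kN/m, acting at H/3 = 2.200 m above the base.
FS_sliding = μW / P_a = 0.64×514.8 / 89.02 = 3.701.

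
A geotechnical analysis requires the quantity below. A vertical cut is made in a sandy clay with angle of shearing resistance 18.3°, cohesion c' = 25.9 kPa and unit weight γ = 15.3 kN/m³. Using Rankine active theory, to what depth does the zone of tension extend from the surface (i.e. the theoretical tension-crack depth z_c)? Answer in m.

4.69 m

K_a = tan²(45° − 18.3°/2) = 0.5221; √K_a = 0.7226.
The active pressure is zero where K_a γ z = 2c√K_a, so z_c = 2c/(γ√K_a) = 2×25.9/(15.3×0.7226) = 4.686 m.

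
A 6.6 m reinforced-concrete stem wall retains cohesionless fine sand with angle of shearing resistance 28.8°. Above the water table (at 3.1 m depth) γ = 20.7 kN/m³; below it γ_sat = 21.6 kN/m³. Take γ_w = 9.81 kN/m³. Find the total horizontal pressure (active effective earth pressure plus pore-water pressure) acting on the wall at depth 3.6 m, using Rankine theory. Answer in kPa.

K_a = (1 − sin φ)/(1 + sin φ) = 0.3498.
γ' = 21.6 − 9.81 = 11.79 kN/m³.
Effective vertical stress at 3.6 m: σ'_v = 20.7×3.1 + 11.79×0.500 = 70.06 kPa.
σ'_h = K_a σ'_v = 0.3498 × 70.06 = 24.51 kPa; u = γ_w × 0.500 = 4.905 kPa.
Total σ_h = 24.51 + 4.905 = 29.41 kPa.

29.4 kPa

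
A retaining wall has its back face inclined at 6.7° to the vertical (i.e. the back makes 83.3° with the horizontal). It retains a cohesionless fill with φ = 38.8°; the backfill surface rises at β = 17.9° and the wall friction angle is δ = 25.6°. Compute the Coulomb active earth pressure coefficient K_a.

K_a = sin²(α+φ) / [sin²α · sin(α−δ) · (1 + √{sin(φ+δ)sin(φ−β) / (sin(α−δ)sin(α+β))})²].
With α = 83.3°, φ = 38.8°, δ = 25.6°, β = 17.9°: K_a = 0.3268.

0.327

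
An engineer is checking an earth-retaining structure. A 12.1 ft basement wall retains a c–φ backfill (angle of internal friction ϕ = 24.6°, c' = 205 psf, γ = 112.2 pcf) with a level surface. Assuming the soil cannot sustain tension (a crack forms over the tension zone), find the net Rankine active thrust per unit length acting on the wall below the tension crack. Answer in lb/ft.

K_a = 0.4121; √K_a = 0.6420.
Tension-crack depth z_c = 2c/(γ√K_a) = 2×205/(112.2×0.6420) = 5.692 ft.
σ_a at base = K_a γ H − 2c√K_a = 0.4121×112.2×12.1 − 2×205×0.6420 = 296.3 psf.
P_a = ½ × 296.3 × (H − z_c) = 0.5×296.3×6.408 = 949.4 lb/ft.

949 lb/ft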